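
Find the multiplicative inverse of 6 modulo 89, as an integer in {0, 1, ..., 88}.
Apply the extended Euclidean algorithm to (89, 6), tracking rows (r, s, t) with s·89 + t·6 = r. Each division r_prev = q·r_cur + r_new produces the new row as (previous row) − q·(current row):
  row A: (89, 1, 0)   [1·89 + 0·6 = 89]
  row B: (6, 0, 1)   [0·89 + 1·6 = 6]
  89 = 14·6 + 5   → row C = row A − 14·row B = (5, 1, −14)   [check: 1·89 − 14·6 = 5]
  6 = 1·5 + 1   → row D = row B − 1·row C = (1, −1, 15)   [check: −1·89 + 15·6 = 1]
  5 = 5·1 + 0   → remainder 0, stop. gcd = 1 (last nonzero row D).
The gcd is 1, so 6 is invertible mod 89. The last nonzero row gives −1·89 + 15·6 = 1, so t = 15. So 6^(−1) ≡ 15 (mod 89). Verify: 6 · 15 = 90 ≡ 1 (mod 89). ✓

Final answer: 6^(−1) ≡ 15 (mod 89)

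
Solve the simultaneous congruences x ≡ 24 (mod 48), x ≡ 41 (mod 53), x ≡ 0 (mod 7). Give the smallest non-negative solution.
x ≡ 14616 (mod 17808); the representative in [0, 17808) is 14616

The moduli 48, 53, 7 are pairwise coprime, so by the CRT there is a unique solution mod 48·53·7 = 17808.
Solve by successive substitution. Start with x ≡ 24 (mod 48).
  Combine with x ≡ 41 (mod 53): write x = 24 + 48·t and require 24 + 48·t ≡ 41 (mod 53), i.e. 48·t ≡ 41 − 24 ≡ 17 (mod 53). Since 48^(−1) ≡ 21 (mod 53), t ≡ 21·17 ≡ 39 (mod 53). So x ≡ 24 + 48·39 = 1896 (mod 2544).
  Combine with x ≡ 0 (mod 7): write x = 1896 + 2544·t and require 1896 + 2544·t ≡ 0 (mod 7), i.e. 2544·t ≡ 0 − 1896 ≡ 1 (mod 7). Since 2544^(−1) ≡ 5 (mod 7) (2544 ≡ 3 (mod 7)), t ≡ 5·1 ≡ 5 (mod 7). So x ≡ 1896 + 2544·5 = 14616 (mod 17808).
Unique solution in [0, 17808): x = 14616.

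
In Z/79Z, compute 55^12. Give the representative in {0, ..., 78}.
Use repeated squaring. Binary(12) = 1100. Walk through the bits of the exponent 12 left-to-right: at each bit after the leading one, square the running value, then multiply by 55 if the bit is 1 (always reducing mod 79):
  bit 1 = 1 (leading): start with 55.
  bit 2 = 1: square 55^2 = 3025 ≡ 23; bit is 1, so multiply 23·55 = 1265 ≡ 1 (mod 79).
  bit 3 = 0: square 1^2 = 1 (mod 79).
  bit 4 = 0: square 1^2 = 1 (mod 79).
Final value: 55^12 ≡ 1 (mod 79).

Final answer: 1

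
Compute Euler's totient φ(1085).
φ is multiplicative, with φ(p^e) = p^e − p^(e−1). Factorise 1085 = 5 · 7 · 31. Then
  φ(1085) = (5 − 1) · (7 − 1) · (31 − 1) = 4 · 6 · 30 = 720.

Final answer: φ(1085) = 720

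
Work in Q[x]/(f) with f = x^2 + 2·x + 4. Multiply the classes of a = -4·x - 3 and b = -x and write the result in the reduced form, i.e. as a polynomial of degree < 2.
a · b ≡ -5·x - 16 (mod f(x))

First multiply in Q[x] without reducing: a · b = 4·x^2 + 3·x. Now divide by f(x) = x^2 + 2·x + 4, eliminating the leading term at each step:
  leading term 4·x^2: subtract (4)·f(x) = 4·x^2 + 8·x + 16, leaving -5·x - 16
The degree is now < 2, so this is the remainder. Hence a · b ≡ -5·x - 16 in Q[x]/(f).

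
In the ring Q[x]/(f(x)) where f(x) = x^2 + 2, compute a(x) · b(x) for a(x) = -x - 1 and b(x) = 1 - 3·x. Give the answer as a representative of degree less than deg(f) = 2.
First multiply in Q[x] without reducing: a · b = 3·x^2 + 2·x - 1. Now divide by f(x) = x^2 + 2, eliminating the leading term at each step:
  leading term 3·x^2: subtract (3)·f(x) = 3·x^2 + 6, leaving 2·x - 7
The degree is now < 2, so this is the remainder. Hence a · b ≡ 2·x - 7 in Q[x]/(f).

Final answer: a · b ≡ 2·x - 7 (mod f(x))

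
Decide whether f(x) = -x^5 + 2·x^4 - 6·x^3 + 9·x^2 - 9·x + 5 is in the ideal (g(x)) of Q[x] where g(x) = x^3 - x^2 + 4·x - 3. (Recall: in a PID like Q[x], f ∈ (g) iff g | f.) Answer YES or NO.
In Q[x] the ideal (g) consists of all multiples of g, so f ∈ (g) iff g | f, i.e. iff the remainder of f on division by g is 0. Divide f by g (g is monic, so eliminate the leading term of the running remainder at each step):
  leading term -x^5: subtract (-x^2)·g(x) = -x^5 + x^4 - 4·x^3 + 3·x^2, leaving x^4 - 2·x^3 + 6·x^2 - 9·x + 5
  leading term x^4: subtract (x)·g(x) = x^4 - x^3 + 4·x^2 - 3·x, leaving -x^3 + 2·x^2 - 6·x + 5
  leading term -x^3: subtract (-1)·g(x) = -x^3 + x^2 - 4·x + 3, leaving x^2 - 2·x + 2
The remainder r(x) = x^2 - 2·x + 2 ≠ 0 (and deg r < deg g), so g ∤ f, i.e. f ∉ (g).

Final answer: NO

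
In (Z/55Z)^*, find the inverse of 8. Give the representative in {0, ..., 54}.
Apply the extended Euclidean algorithm to (55, 8), tracking rows (r, s, t) with s·55 + t·8 = r. Each division r_prev = q·r_cur + r_new produces the new row as (previous row) − q·(current row):
  row A: (55, 1, 0)   [1·55 + 0·8 = 55]
  row B: (8, 0, 1)   [0·55 + 1·8 = 8]
  55 = 6·8 + 7   → row C = row A − 6·row B = (7, 1, −6)   [check: 1·55 − 6·8 = 7]
  8 = 1·7 + 1   → row D = row B − 1·row C = (1, −1, 7)   [check: −1·55 + 7·8 = 1]
  7 = 7·1 + 0   → remainder 0, stop. gcd = 1 (last nonzero row D).
The gcd is 1, so 8 is invertible mod 55. The last nonzero row gives −1·55 + 7·8 = 1, so t = 7. So 8^(−1) ≡ 7 (mod 55). Verify: 8 · 7 = 56 ≡ 1 (mod 55). ✓

Final answer: 8^(−1) ≡ 7 (mod 55)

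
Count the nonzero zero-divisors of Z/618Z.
In Z/618Z each nonzero element is either a unit (gcd with 618 is 1) or a zero-divisor (gcd > 1). The number of units is φ(618): factorise 618 = 2 · 3 · 103, so φ(618) = (2 − 1) · (3 − 1) · (103 − 1) = 1 · 2 · 102 = 204. The nonzero elements number 618 − 1 = 617. Hence the nonzero zero-divisors number 617 − 204 = 413.

Final answer: Z/618Z has 413 nonzero zero-divisors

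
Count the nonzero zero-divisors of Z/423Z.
In Z/423Z each nonzero element is either a unit (gcd with 423 is 1) or a zero-divisor (gcd > 1). The number of units is φ(423): factorise 423 = 3^2 · 47, so φ(423) = (3^2 − 3^1) · (47 − 1) = 6 · 46 = 276. The nonzero elements number 423 − 1 = 422. Hence the nonzero zero-divisors number 422 − 276 = 146.

Final answer: Z/423Z has 146 nonzero zero-divisors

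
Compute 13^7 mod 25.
17

Use repeated squaring. Binary(7) = 111. Walk through the bits of the exponent 7 left-to-right: at each bit after the leading one, square the running value, then multiply by 13 if the bit is 1 (always reducing mod 25):
  bit 1 = 1 (leading): start with 13.
  bit 2 = 1: square 13^2 = 169 ≡ 19; bit is 1, so multiply 19·13 = 247 ≡ 22 (mod 25).
  bit 3 = 1: square 22^2 = 484 ≡ 9; bit is 1, so multiply 9·13 = 117 ≡ 17 (mod 25).
Final value: 13^7 ≡ 17 (mod 25).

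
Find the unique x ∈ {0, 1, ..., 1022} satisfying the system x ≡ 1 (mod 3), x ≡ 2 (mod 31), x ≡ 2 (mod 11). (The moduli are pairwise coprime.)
The moduli 3, 31, 11 are pairwise coprime, so by the CRT there is a unique solution mod 3·31·11 = 1023.
Solve by successive substitution. Start with x ≡ 1 (mod 3).
  Combine with x ≡ 2 (mod 31): write x = 1 + 3·t and require 1 + 3·t ≡ 2 (mod 31), i.e. 3·t ≡ 2 − 1 ≡ 1 (mod 31). Since 3^(−1) ≡ 21 (mod 31), t ≡ 21·1 ≡ 21 (mod 31). So x ≡ 1 + 3·21 = 64 (mod 93).
  Combine with x ≡ 2 (mod 11): write x = 64 + 93·t and require 64 + 93·t ≡ 2 (mod 11), i.e. 93·t ≡ 2 − 64 ≡ 4 (mod 11). Since 93^(−1) ≡ 9 (mod 11) (93 ≡ 5 (mod 11)), t ≡ 9·4 ≡ 3 (mod 11). So x ≡ 64 + 93·3 = 343 (mod 1023).
Unique solution in [0, 1023): x = 343.

Final answer: x ≡ 343 (mod 1023); the representative in [0, 1023) is 343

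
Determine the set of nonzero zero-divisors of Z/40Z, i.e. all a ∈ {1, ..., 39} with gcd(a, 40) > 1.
nonzero zero-divisors of Z/40Z = {2, 4, 5, 6, 8, 10, 12, 14, 15, 16, 18, 20, 22, 24, 25, 26, 28, 30, 32, 34, 35, 36, 38}

An element a ∈ Z/40Z (with a ≠ 0) is a zero-divisor iff gcd(a, 40) > 1 (because a is a unit precisely when gcd(a, n) = 1, and in Z/nZ every nonzero, non-unit element is a zero-divisor). Scan a = 1, ..., 39 and keep those with gcd(a, 40) > 1:
  gcd(2, 40) = 2, gcd(4, 40) = 4, gcd(5, 40) = 5, gcd(6, 40) = 2, gcd(8, 40) = 8, gcd(10, 40) = 10, gcd(12, 40) = 4, gcd(14, 40) = 2, gcd(15, 40) = 5, gcd(16, 40) = 8, gcd(18, 40) = 2, gcd(20, 40) = 20, gcd(22, 40) = 2, gcd(24, 40) = 8, gcd(25, 40) = 5, gcd(26, 40) = 2, gcd(28, 40) = 4, gcd(30, 40) = 10, gcd(32, 40) = 8, gcd(34, 40) = 2, gcd(35, 40) = 5, gcd(36, 40) = 4, gcd(38, 40) = 2.
All other a ∈ {1, ..., 39} have gcd(a, 40) = 1 and are units. So the nonzero zero-divisors are exactly the 23 values of a appearing in this scan.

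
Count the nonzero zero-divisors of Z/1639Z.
In Z/1639Z each nonzero element is either a unit (gcd with 1639 is 1) or a zero-divisor (gcd > 1). The number of units is φ(1639): factorise 1639 = 11 · 149, so φ(1639) = (11 − 1) · (149 − 1) = 10 · 148 = 1480. The nonzero elements number 1639 − 1 = 1638. Hence the nonzero zero-divisors number 1638 − 1480 = 158.

Final answer: Z/1639Z has 158 nonzero zero-divisors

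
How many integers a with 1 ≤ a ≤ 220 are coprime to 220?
The number of a ∈ {1, ..., 220} with gcd(a, 220) = 1 is by definition Euler's totient φ(220). φ is multiplicative, with φ(p^e) = p^e − p^(e−1). Factorise 220 = 2^2 · 5 · 11. Then
  φ(220) = (2^2 − 2^1) · (5 − 1) · (11 − 1) = 2 · 4 · 10 = 80.
So there are 80 such integers.

Final answer: 80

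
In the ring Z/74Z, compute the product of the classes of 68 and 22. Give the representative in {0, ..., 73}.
16

Both factors are already reduced mod 74. 68 · 22 = 1496. Dividing by 74: 1496 = 20·74 + 16. So (68 · 22) mod 74 = 16.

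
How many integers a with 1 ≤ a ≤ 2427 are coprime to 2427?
The number of a ∈ {1, ..., 2427} with gcd(a, 2427) = 1 is by definition Euler's totient φ(2427). φ is multiplicative, with φ(p^e) = p^e − p^(e−1). Factorise 2427 = 3 · 809. Then
  φ(2427) = (3 − 1) · (809 − 1) = 2 · 808 = 1616.
So there are 1616 such integers.

Final answer: 1616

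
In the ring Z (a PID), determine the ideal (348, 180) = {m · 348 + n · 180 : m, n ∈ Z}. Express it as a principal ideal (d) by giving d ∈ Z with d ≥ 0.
(348, 180) = (12); d = 12

In the PID Z, (a, b) is generated by gcd(a, b). Compute gcd(348, 180) with the extended Euclidean algorithm, tracking rows (r, s, t) with s·348 + t·180 = r:
  row A: (348, 1, 0)   [1·348 + 0·180 = 348]
  row B: (180, 0, 1)   [0·348 + 1·180 = 180]
  348 = 1·180 + 168   → row C = row A − 1·row B = (168, 1, −1)   [check: 1·348 − 1·180 = 168]
  180 = 1·168 + 12   → row D = row B − 1·row C = (12, −1, 2)   [check: −1·348 + 2·180 = 12]
  168 = 14·12 + 0   → remainder 0, stop. gcd = 12 (last nonzero row D).
So gcd(348, 180) = 12, with Bézout identity −1·348 + 2·180 = 12. Containment (⊇): the Bézout identity exhibits 12 as an element of (348, 180), giving (12) ⊆ (348, 180). Containment (⊆): since 12 | 348 and 12 | 180 (348 = 12·29, 180 = 12·15), every Z-linear combination of 348 and 180 is divisible by 12, so (348, 180) ⊆ (12). Therefore (348, 180) = (12), d = 12.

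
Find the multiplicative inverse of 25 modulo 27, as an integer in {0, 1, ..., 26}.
Apply the extended Euclidean algorithm to (27, 25), tracking rows (r, s, t) with s·27 + t·25 = r. Each division r_prev = q·r_cur + r_new produces the new row as (previous row) − q·(current row):
  row A: (27, 1, 0)   [1·27 + 0·25 = 27]
  row B: (25, 0, 1)   [0·27 + 1·25 = 25]
  27 = 1·25 + 2   → row C = row A − 1·row B = (2, 1, −1)   [check: 1·27 − 1·25 = 2]
  25 = 12·2 + 1   → row D = row B − 12·row C = (1, −12, 13)   [check: −12·27 + 13·25 = 1]
  2 = 2·1 + 0   → remainder 0, stop. gcd = 1 (last nonzero row D).
The gcd is 1, so 25 is invertible mod 27. The last nonzero row gives −12·27 + 13·25 = 1, so t = 13. So 25^(−1) ≡ 13 (mod 27). Verify: 25 · 13 = 325 ≡ 1 (mod 27). ✓

Final answer: 25^(−1) ≡ 13 (mod 27)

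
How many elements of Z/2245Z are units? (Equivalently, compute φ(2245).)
Z/2245Z has φ(2245) = 1792 units

An element a ∈ Z/2245Z is a unit iff gcd(a, 2245) = 1, so the number of units is φ(2245). φ is multiplicative, with φ(p^e) = p^e − p^(e−1). Factorise 2245 = 5 · 449. Then
  φ(2245) = (5 − 1) · (449 − 1) = 4 · 448 = 1792.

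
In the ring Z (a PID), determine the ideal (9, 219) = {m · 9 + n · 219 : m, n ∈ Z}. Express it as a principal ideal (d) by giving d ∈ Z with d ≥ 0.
In the PID Z, (a, b) is generated by gcd(a, b). Compute gcd(219, 9) with the extended Euclidean algorithm, tracking rows (r, s, t) with s·219 + t·9 = r:
  row A: (219, 1, 0)   [1·219 + 0·9 = 219]
  row B: (9, 0, 1)   [0·219 + 1·9 = 9]
  219 = 24·9 + 3   → row C = row A − 24·row B = (3, 1, −24)   [check: 1·219 − 24·9 = 3]
  9 = 3·3 + 0   → remainder 0, stop. gcd = 3 (last nonzero row C).
So gcd(9, 219) = 3, with Bézout identity 1·219 − 24·9 = 3. Containment (⊇): the Bézout identity exhibits 3 as an element of (9, 219), giving (3) ⊆ (9, 219). Containment (⊆): since 3 | 9 and 3 | 219 (9 = 3·3, 219 = 3·73), every Z-linear combination of 9 and 219 is divisible by 3, so (9, 219) ⊆ (3). Therefore (9, 219) = (3), d = 3.

Final answer: (9, 219) = (3); d = 3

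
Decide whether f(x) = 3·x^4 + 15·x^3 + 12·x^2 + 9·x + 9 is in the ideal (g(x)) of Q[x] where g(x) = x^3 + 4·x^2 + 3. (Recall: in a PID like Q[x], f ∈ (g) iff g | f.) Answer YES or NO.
YES

In Q[x] the ideal (g) consists of all multiples of g, so f ∈ (g) iff g | f, i.e. iff the remainder of f on division by g is 0. Divide f by g (g is monic, so eliminate the leading term of the running remainder at each step):
  leading term 3·x^4: subtract (3·x)·g(x) = 3·x^4 + 12·x^3 + 9·x, leaving 3·x^3 + 12·x^2 + 9
  leading term 3·x^3: subtract (3)·g(x) = 3·x^3 + 12·x^2 + 9, leaving 0
The remainder is 0, so f(x) = g(x) · h(x) with h(x) = 3·x + 3. Hence g | f, i.e. f ∈ (g).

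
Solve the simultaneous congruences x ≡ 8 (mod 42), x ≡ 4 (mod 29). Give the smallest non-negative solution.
x ≡ 932 (mod 1218); the representative in [0, 1218) is 932

The moduli 42, 29 are pairwise coprime, so by the CRT there is a unique solution mod 42·29 = 1218.
Solve by successive substitution. Start with x ≡ 8 (mod 42).
  Combine with x ≡ 4 (mod 29): write x = 8 + 42·t and require 8 + 42·t ≡ 4 (mod 29), i.e. 42·t ≡ 4 − 8 ≡ 25 (mod 29). Since 42^(−1) ≡ 9 (mod 29) (42 ≡ 13 (mod 29)), t ≡ 9·25 ≡ 22 (mod 29). So x ≡ 8 + 42·22 = 932 (mod 1218).
Unique solution in [0, 1218): x = 932.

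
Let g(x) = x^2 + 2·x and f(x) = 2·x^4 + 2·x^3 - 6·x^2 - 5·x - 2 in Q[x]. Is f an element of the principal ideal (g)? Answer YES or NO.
NO

In Q[x] the ideal (g) consists of all multiples of g, so f ∈ (g) iff g | f, i.e. iff the remainder of f on division by g is 0. Divide f by g (g is monic, so eliminate the leading term of the running remainder at each step):
  leading term 2·x^4: subtract (2·x^2)·g(x) = 2·x^4 + 4·x^3, leaving -2·x^3 - 6·x^2 - 5·x - 2
  leading term -2·x^3: subtract (-2·x)·g(x) = -2·x^3 - 4·x^2, leaving -2·x^2 - 5·x - 2
  leading term -2·x^2: subtract (-2)·g(x) = -2·x^2 - 4·x, leaving -x - 2
The remainder r(x) = -x - 2 ≠ 0 (and deg r < deg g), so g ∤ f, i.e. f ∉ (g).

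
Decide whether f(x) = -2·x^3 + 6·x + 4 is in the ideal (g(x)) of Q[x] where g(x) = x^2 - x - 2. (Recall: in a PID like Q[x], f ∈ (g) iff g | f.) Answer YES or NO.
In Q[x] the ideal (g) consists of all multiples of g, so f ∈ (g) iff g | f, i.e. iff the remainder of f on division by g is 0. Divide f by g (g is monic, so eliminate the leading term of the running remainder at each step):
  leading term -2·x^3: subtract (-2·x)·g(x) = -2·x^3 + 2·x^2 + 4·x, leaving -2·x^2 + 2·x + 4
  leading term -2·x^2: subtract (-2)·g(x) = -2·x^2 + 2·x + 4, leaving 0
The remainder is 0, so f(x) = g(x) · h(x) with h(x) = -2·x - 2. Hence g | f, i.e. f ∈ (g).

Final answer: YES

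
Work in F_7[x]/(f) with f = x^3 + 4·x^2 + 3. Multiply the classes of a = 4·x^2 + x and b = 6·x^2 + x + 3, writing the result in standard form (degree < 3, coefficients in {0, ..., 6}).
a · b ≡ x + 6 (mod f(x))

Multiply as integer polynomials: a · b = 24·x^4 + 10·x^3 + 13·x^2 + 3·x. Reducing coefficients mod 7: a · b ≡ 3·x^4 + 3·x^3 + 6·x^2 + 3·x. Now divide by f(x) = x^3 + 4·x^2 + 3 in F_7[x], eliminating the leading term at each step:
  leading term 3·x^4: subtract (3·x)·f(x) = 3·x^4 + 5·x^3 + 2·x, leaving 5·x^3 + 6·x^2 + x (coefficients mod 7)
  leading term 5·x^3: subtract (5)·f(x) = 5·x^3 + 6·x^2 + 1, leaving x + 6 (coefficients mod 7)
The degree is now < 3, so this is the remainder. Hence a · b ≡ x + 6 in F_7[x]/(f).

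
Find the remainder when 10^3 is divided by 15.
10

Use repeated squaring. Binary(3) = 11. Walk through the bits of the exponent 3 left-to-right: at each bit after the leading one, square the running value, then multiply by 10 if the bit is 1 (always reducing mod 15):
  bit 1 = 1 (leading): start with 10.
  bit 2 = 1: square 10^2 = 100 ≡ 10; bit is 1, so multiply 10·10 = 100 ≡ 10 (mod 15).
Final value: 10^3 ≡ 10 (mod 15).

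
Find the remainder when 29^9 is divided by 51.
5

Use repeated squaring. Binary(9) = 1001. Walk through the bits of the exponent 9 left-to-right: at each bit after the leading one, square the running value, then multiply by 29 if the bit is 1 (always reducing mod 51):
  bit 1 = 1 (leading): start with 29.
  bit 2 = 0: square 29^2 = 841 ≡ 25 (mod 51).
  bit 3 = 0: square 25^2 = 625 ≡ 13 (mod 51).
  bit 4 = 1: square 13^2 = 169 ≡ 16; bit is 1, so multiply 16·29 = 464 ≡ 5 (mod 51).
Final value: 29^9 ≡ 5 (mod 51).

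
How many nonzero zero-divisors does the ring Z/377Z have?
Z/377Z has 40 nonzero zero-divisors

In Z/377Z each nonzero element is either a unit (gcd with 377 is 1) or a zero-divisor (gcd > 1). The number of units is φ(377): factorise 377 = 13 · 29, so φ(377) = (13 − 1) · (29 − 1) = 12 · 28 = 336. The nonzero elements number 377 − 1 = 376. Hence the nonzero zero-divisors number 376 − 336 = 40.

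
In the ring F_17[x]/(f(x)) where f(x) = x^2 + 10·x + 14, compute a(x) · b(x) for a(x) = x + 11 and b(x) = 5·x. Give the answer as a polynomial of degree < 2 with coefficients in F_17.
Multiply as integer polynomials: a · b = 5·x^2 + 55·x. Reducing coefficients mod 17: a · b ≡ 5·x^2 + 4·x. Now divide by f(x) = x^2 + 10·x + 14 in F_17[x], eliminating the leading term at each step:
  leading term 5·x^2: subtract (5)·f(x) = 5·x^2 + 16·x + 2, leaving 5·x + 15 (coefficients mod 17)
The degree is now < 2, so this is the remainder. Hence a · b ≡ 5·x + 15 in F_17[x]/(f).

Final answer: a · b ≡ 5·x + 15 (mod f(x))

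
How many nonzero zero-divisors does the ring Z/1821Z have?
Z/1821Z has 608 nonzero zero-divisors

In Z/1821Z each nonzero element is either a unit (gcd with 1821 is 1) or a zero-divisor (gcd > 1). The number of units is φ(1821): factorise 1821 = 3 · 607, so φ(1821) = (3 − 1) · (607 − 1) = 2 · 606 = 1212. The nonzero elements number 1821 − 1 = 1820. Hence the nonzero zero-divisors number 1820 − 1212 = 608.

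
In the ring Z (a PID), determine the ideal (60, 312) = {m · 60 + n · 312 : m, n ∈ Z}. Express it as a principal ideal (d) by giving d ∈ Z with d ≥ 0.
(60, 312) = (12); d = 12

In the PID Z, (a, b) is generated by gcd(a, b). Compute gcd(312, 60) with the extended Euclidean algorithm, tracking rows (r, s, t) with s·312 + t·60 = r:
  row A: (312, 1, 0)   [1·312 + 0·60 = 312]
  row B: (60, 0, 1)   [0·312 + 1·60 = 60]
  312 = 5·60 + 12   → row C = row A − 5·row B = (12, 1, −5)   [check: 1·312 − 5·60 = 12]
  60 = 5·12 + 0   → remainder 0, stop. gcd = 12 (last nonzero row C).
So gcd(60, 312) = 12, with Bézout identity 1·312 − 5·60 = 12. Containment (⊇): the Bézout identity exhibits 12 as an element of (60, 312), giving (12) ⊆ (60, 312). Containment (⊆): since 12 | 60 and 12 | 312 (60 = 12·5, 312 = 12·26), every Z-linear combination of 60 and 312 is divisible by 12, so (60, 312) ⊆ (12). Therefore (60, 312) = (12), d = 12.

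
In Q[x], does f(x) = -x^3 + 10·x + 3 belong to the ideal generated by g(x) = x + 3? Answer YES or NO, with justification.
YES

In Q[x] the ideal (g) consists of all multiples of g, so f ∈ (g) iff g | f, i.e. iff the remainder of f on division by g is 0. Divide f by g (g is monic, so eliminate the leading term of the running remainder at each step):
  leading term -x^3: subtract (-x^2)·g(x) = -x^3 - 3·x^2, leaving 3·x^2 + 10·x + 3
  leading term 3·x^2: subtract (3·x)·g(x) = 3·x^2 + 9·x, leaving x + 3
  leading term x: subtract (1)·g(x) = x + 3, leaving 0
The remainder is 0, so f(x) = g(x) · h(x) with h(x) = -x^2 + 3·x + 1. Hence g | f, i.e. f ∈ (g).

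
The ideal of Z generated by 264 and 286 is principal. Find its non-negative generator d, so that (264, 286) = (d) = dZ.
In the PID Z, (a, b) is generated by gcd(a, b). Compute gcd(286, 264) with the extended Euclidean algorithm, tracking rows (r, s, t) with s·286 + t·264 = r:
  row A: (286, 1, 0)   [1·286 + 0·264 = 286]
  row B: (264, 0, 1)   [0·286 + 1·264 = 264]
  286 = 1·264 + 22   → row C = row A − 1·row B = (22, 1, −1)   [check: 1·286 − 1·264 = 22]
  264 = 12·22 + 0   → remainder 0, stop. gcd = 22 (last nonzero row C).
So gcd(264, 286) = 22, with Bézout identity 1·286 − 1·264 = 22. Containment (⊇): the Bézout identity exhibits 22 as an element of (264, 286), giving (22) ⊆ (264, 286). Containment (⊆): since 22 | 264 and 22 | 286 (264 = 22·12, 286 = 22·13), every Z-linear combination of 264 and 286 is divisible by 22, so (264, 286) ⊆ (22). Therefore (264, 286) = (22), d = 22.

Final answer: (264, 286) = (22); d = 22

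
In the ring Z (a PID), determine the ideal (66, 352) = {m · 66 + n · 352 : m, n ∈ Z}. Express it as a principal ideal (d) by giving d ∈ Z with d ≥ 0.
(66, 352) = (22); d = 22

In the PID Z, (a, b) is generated by gcd(a, b). Compute gcd(352, 66) with the extended Euclidean algorithm, tracking rows (r, s, t) with s·352 + t·66 = r:
  row A: (352, 1, 0)   [1·352 + 0·66 = 352]
  row B: (66, 0, 1)   [0·352 + 1·66 = 66]
  352 = 5·66 + 22   → row C = row A − 5·row B = (22, 1, −5)   [check: 1·352 − 5·66 = 22]
  66 = 3·22 + 0   → remainder 0, stop. gcd = 22 (last nonzero row C).
So gcd(66, 352) = 22, with Bézout identity 1·352 − 5·66 = 22. Containment (⊇): the Bézout identity exhibits 22 as an element of (66, 352), giving (22) ⊆ (66, 352). Containment (⊆): since 22 | 66 and 22 | 352 (66 = 22·3, 352 = 22·16), every Z-linear combination of 66 and 352 is divisible by 22, so (66, 352) ⊆ (22). Therefore (66, 352) = (22), d = 22.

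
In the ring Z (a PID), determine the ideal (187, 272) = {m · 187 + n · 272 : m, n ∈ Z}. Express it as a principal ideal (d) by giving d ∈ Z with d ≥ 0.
(187, 272) = (17); d = 17

In the PID Z, (a, b) is generated by gcd(a, b). Compute gcd(272, 187) with the extended Euclidean algorithm, tracking rows (r, s, t) with s·272 + t·187 = r:
  row A: (272, 1, 0)   [1·272 + 0·187 = 272]
  row B: (187, 0, 1)   [0·272 + 1·187 = 187]
  272 = 1·187 + 85   → row C = row A − 1·row B = (85, 1, −1)   [check: 1·272 − 1·187 = 85]
  187 = 2·85 + 17   → row D = row B − 2·row C = (17, −2, 3)   [check: −2·272 + 3·187 = 17]
  85 = 5·17 + 0   → remainder 0, stop. gcd = 17 (last nonzero row D).
So gcd(187, 272) = 17, with Bézout identity −2·272 + 3·187 = 17. Containment (⊇): the Bézout identity exhibits 17 as an element of (187, 272), giving (17) ⊆ (187, 272). Containment (⊆): since 17 | 187 and 17 | 272 (187 = 17·11, 272 = 17·16), every Z-linear combination of 187 and 272 is divisible by 17, so (187, 272) ⊆ (17). Therefore (187, 272) = (17), d = 17.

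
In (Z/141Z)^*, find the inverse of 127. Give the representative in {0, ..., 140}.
127^(−1) ≡ 10 (mod 141)

Apply the extended Euclidean algorithm to (141, 127), tracking rows (r, s, t) with s·141 + t·127 = r. Each division r_prev = q·r_cur + r_new produces the new row as (previous row) − q·(current row):
  row A: (141, 1, 0)   [1·141 + 0·127 = 141]
  row B: (127, 0, 1)   [0·141 + 1·127 = 127]
  141 = 1·127 + 14   → row C = row A − 1·row B = (14, 1, −1)   [check: 1·141 − 1·127 = 14]
  127 = 9·14 + 1   → row D = row B − 9·row C = (1, −9, 10)   [check: −9·141 + 10·127 = 1]
  14 = 14·1 + 0   → remainder 0, stop. gcd = 1 (last nonzero row D).
The gcd is 1, so 127 is invertible mod 141. The last nonzero row gives −9·141 + 10·127 = 1, so t = 10. So 127^(−1) ≡ 10 (mod 141). Verify: 127 · 10 = 1270 ≡ 1 (mod 141). ✓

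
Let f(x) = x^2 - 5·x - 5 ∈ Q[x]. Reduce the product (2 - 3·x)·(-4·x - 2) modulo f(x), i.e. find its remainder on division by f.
a · b ≡ 58·x + 56 (mod f(x))

First multiply in Q[x] without reducing: a · b = 12·x^2 - 2·x - 4. Now divide by f(x) = x^2 - 5·x - 5, eliminating the leading term at each step:
  leading term 12·x^2: subtract (12)·f(x) = 12·x^2 - 60·x - 60, leaving 58·x + 56
The degree is now < 2, so this is the remainder. Hence a · b ≡ 58·x + 56 in Q[x]/(f).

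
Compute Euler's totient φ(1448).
φ is multiplicative, with φ(p^e) = p^e − p^(e−1). Factorise 1448 = 2^3 · 181. Then
  φ(1448) = (2^3 − 2^2) · (181 − 1) = 4 · 180 = 720.

Final answer: φ(1448) = 720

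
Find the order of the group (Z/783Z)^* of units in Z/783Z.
|(Z/783Z)^*| = 504

(Z/783Z)^* consists of the classes a with gcd(a, 783) = 1, so its order is φ(783). φ is multiplicative, with φ(p^e) = p^e − p^(e−1). Factorise 783 = 3^3 · 29. Then
  φ(783) = (3^3 − 3^2) · (29 − 1) = 18 · 28 = 504.
Thus |(Z/783Z)^*| = 504.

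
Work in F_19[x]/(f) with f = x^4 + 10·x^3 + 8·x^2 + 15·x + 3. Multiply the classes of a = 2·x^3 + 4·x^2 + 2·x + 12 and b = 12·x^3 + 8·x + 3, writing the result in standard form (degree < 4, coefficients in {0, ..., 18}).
Multiply as integer polynomials: a · b = 24·x^6 + 48·x^5 + 40·x^4 + 182·x^3 + 28·x^2 + 102·x + 36. Reducing coefficients mod 19: a · b ≡ 5·x^6 + 10·x^5 + 2·x^4 + 11·x^3 + 9·x^2 + 7·x + 17. Now divide by f(x) = x^4 + 10·x^3 + 8·x^2 + 15·x + 3 in F_19[x], eliminating the leading term at each step:
  leading term 5·x^6: subtract (5·x^2)·f(x) = 5·x^6 + 12·x^5 + 2·x^4 + 18·x^3 + 15·x^2, leaving 17·x^5 + 12·x^3 + 13·x^2 + 7·x + 17 (coefficients mod 19)
  leading term 17·x^5: subtract (17·x)·f(x) = 17·x^5 + 18·x^4 + 3·x^3 + 8·x^2 + 13·x, leaving x^4 + 9·x^3 + 5·x^2 + 13·x + 17 (coefficients mod 19)
  leading term x^4: subtract (1)·f(x) = x^4 + 10·x^3 + 8·x^2 + 15·x + 3, leaving 18·x^3 + 16·x^2 + 17·x + 14 (coefficients mod 19)
The degree is now < 4, so this is the remainder. Hence a · b ≡ 18·x^3 + 16·x^2 + 17·x + 14 in F_19[x]/(f).

Final answer: a · b ≡ 18·x^3 + 16·x^2 + 17·x + 14 (mod f(x))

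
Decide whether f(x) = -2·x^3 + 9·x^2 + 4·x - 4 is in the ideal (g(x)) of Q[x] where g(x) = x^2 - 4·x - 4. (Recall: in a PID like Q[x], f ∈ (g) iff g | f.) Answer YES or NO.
In Q[x] the ideal (g) consists of all multiples of g, so f ∈ (g) iff g | f, i.e. iff the remainder of f on division by g is 0. Divide f by g (g is monic, so eliminate the leading term of the running remainder at each step):
  leading term -2·x^3: subtract (-2·x)·g(x) = -2·x^3 + 8·x^2 + 8·x, leaving x^2 - 4·x - 4
  leading term x^2: subtract (1)·g(x) = x^2 - 4·x - 4, leaving 0
The remainder is 0, so f(x) = g(x) · h(x) with h(x) = 1 - 2·x. Hence g | f, i.e. f ∈ (g).

Final answer: YES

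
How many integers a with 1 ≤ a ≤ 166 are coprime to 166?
82

The number of a ∈ {1, ..., 166} with gcd(a, 166) = 1 is by definition Euler's totient φ(166). φ is multiplicative, with φ(p^e) = p^e − p^(e−1). Factorise 166 = 2 · 83. Then
  φ(166) = (2 − 1) · (83 − 1) = 1 · 82 = 82.
So there are 82 such integers.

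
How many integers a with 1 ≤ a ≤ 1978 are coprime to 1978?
The number of a ∈ {1, ..., 1978} with gcd(a, 1978) = 1 is by definition Euler's totient φ(1978). φ is multiplicative, with φ(p^e) = p^e − p^(e−1). Factorise 1978 = 2 · 23 · 43. Then
  φ(1978) = (2 − 1) · (23 − 1) · (43 − 1) = 1 · 22 · 42 = 924.
So there are 924 such integers.

Final answer: 924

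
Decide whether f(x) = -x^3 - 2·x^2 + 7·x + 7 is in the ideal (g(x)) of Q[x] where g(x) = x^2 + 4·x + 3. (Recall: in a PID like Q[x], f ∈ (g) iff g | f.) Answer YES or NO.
NO

In Q[x] the ideal (g) consists of all multiples of g, so f ∈ (g) iff g | f, i.e. iff the remainder of f on division by g is 0. Divide f by g (g is monic, so eliminate the leading term of the running remainder at each step):
  leading term -x^3: subtract (-x)·g(x) = -x^3 - 4·x^2 - 3·x, leaving 2·x^2 + 10·x + 7
  leading term 2·x^2: subtract (2)·g(x) = 2·x^2 + 8·x + 6, leaving 2·x + 1
The remainder r(x) = 2·x + 1 ≠ 0 (and deg r < deg g), so g ∤ f, i.e. f ∉ (g).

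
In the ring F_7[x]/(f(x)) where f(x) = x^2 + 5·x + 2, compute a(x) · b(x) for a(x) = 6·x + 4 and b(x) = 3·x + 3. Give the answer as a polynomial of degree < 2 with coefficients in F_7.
Multiply as integer polynomials: a · b = 18·x^2 + 30·x + 12. Reducing coefficients mod 7: a · b ≡ 4·x^2 + 2·x + 5. Now divide by f(x) = x^2 + 5·x + 2 in F_7[x], eliminating the leading term at each step:
  leading term 4·x^2: subtract (4)·f(x) = 4·x^2 + 6·x + 1, leaving 3·x + 4 (coefficients mod 7)
The degree is now < 2, so this is the remainder. Hence a · b ≡ 3·x + 4 in F_7[x]/(f).

Final answer: a · b ≡ 3·x + 4 (mod f(x))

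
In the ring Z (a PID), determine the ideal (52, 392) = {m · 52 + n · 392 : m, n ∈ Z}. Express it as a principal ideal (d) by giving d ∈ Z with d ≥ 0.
(52, 392) = (4); d = 4

In the PID Z, (a, b) is generated by gcd(a, b). Compute gcd(392, 52) with the extended Euclidean algorithm, tracking rows (r, s, t) with s·392 + t·52 = r:
  row A: (392, 1, 0)   [1·392 + 0·52 = 392]
  row B: (52, 0, 1)   [0·392 + 1·52 = 52]
  392 = 7·52 + 28   → row C = row A − 7·row B = (28, 1, −7)   [check: 1·392 − 7·52 = 28]
  52 = 1·28 + 24   → row D = row B − 1·row C = (24, −1, 8)   [check: −1·392 + 8·52 = 24]
  28 = 1·24 + 4   → row E = row C − 1·row D = (4, 2, −15)   [check: 2·392 − 15·52 = 4]
  24 = 6·4 + 0   → remainder 0, stop. gcd = 4 (last nonzero row E).
So gcd(52, 392) = 4, with Bézout identity 2·392 − 15·52 = 4. Containment (⊇): the Bézout identity exhibits 4 as an element of (52, 392), giving (4) ⊆ (52, 392). Containment (⊆): since 4 | 52 and 4 | 392 (52 = 4·13, 392 = 4·98), every Z-linear combination of 52 and 392 is divisible by 4, so (52, 392) ⊆ (4). Therefore (52, 392) = (4), d = 4.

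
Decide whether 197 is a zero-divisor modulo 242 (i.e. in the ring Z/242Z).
NO

gcd(197, 242) = 1, so 197 is a unit in Z/242Z (it has a multiplicative inverse). A unit cannot be a zero-divisor: if 197·b ≡ 0 then multiplying both sides by 197^(−1) gives b ≡ 0. So 197 is not a zero-divisor.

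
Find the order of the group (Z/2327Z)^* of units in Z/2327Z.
|(Z/2327Z)^*| = 2136

(Z/2327Z)^* consists of the classes a with gcd(a, 2327) = 1, so its order is φ(2327). φ is multiplicative, with φ(p^e) = p^e − p^(e−1). Factorise 2327 = 13 · 179. Then
  φ(2327) = (13 − 1) · (179 − 1) = 12 · 178 = 2136.
Thus |(Z/2327Z)^*| = 2136.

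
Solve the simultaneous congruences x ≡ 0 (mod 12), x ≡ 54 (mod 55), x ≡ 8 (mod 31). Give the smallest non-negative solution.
x ≡ 2364 (mod 20460); the representative in [0, 20460) is 2364

The moduli 12, 55, 31 are pairwise coprime, so by the CRT there is a unique solution mod 12·55·31 = 20460.
Solve by successive substitution. Start with x ≡ 0 (mod 12).
  Combine with x ≡ 54 (mod 55): write x = 12·t and require 12·t ≡ 54 (mod 55). Since 12^(−1) ≡ 23 (mod 55), t ≡ 23·54 ≡ 32 (mod 55). So x ≡ 12·32 = 384 (mod 660).
  Combine with x ≡ 8 (mod 31): write x = 384 + 660·t and require 384 + 660·t ≡ 8 (mod 31), i.e. 660·t ≡ 8 − 384 ≡ 27 (mod 31). Since 660^(−1) ≡ 7 (mod 31) (660 ≡ 9 (mod 31)), t ≡ 7·27 ≡ 3 (mod 31). So x ≡ 384 + 660·3 = 2364 (mod 20460).
Unique solution in [0, 20460): x = 2364.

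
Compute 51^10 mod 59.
57

Use repeated squaring. Binary(10) = 1010. Walk through the bits of the exponent 10 left-to-right: at each bit after the leading one, square the running value, then multiply by 51 if the bit is 1 (always reducing mod 59):
  bit 1 = 1 (leading): start with 51.
  bit 2 = 0: square 51^2 = 2601 ≡ 5 (mod 59).
  bit 3 = 1: square 5^2 = 25; bit is 1, so multiply 25·51 = 1275 ≡ 36 (mod 59).
  bit 4 = 0: square 36^2 = 1296 ≡ 57 (mod 59).
Final value: 51^10 ≡ 57 (mod 59).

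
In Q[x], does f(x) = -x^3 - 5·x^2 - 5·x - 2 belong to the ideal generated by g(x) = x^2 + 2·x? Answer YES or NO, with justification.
NO

In Q[x] the ideal (g) consists of all multiples of g, so f ∈ (g) iff g | f, i.e. iff the remainder of f on division by g is 0. Divide f by g (g is monic, so eliminate the leading term of the running remainder at each step):
  leading term -x^3: subtract (-x)·g(x) = -x^3 - 2·x^2, leaving -3·x^2 - 5·x - 2
  leading term -3·x^2: subtract (-3)·g(x) = -3·x^2 - 6·x, leaving x - 2
The remainder r(x) = x - 2 ≠ 0 (and deg r < deg g), so g ∤ f, i.e. f ∉ (g).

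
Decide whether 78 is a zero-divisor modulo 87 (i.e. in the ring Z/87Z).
gcd(78, 87) = 3 > 1, so 78 is not a unit in Z/87Z. In Z/nZ every nonzero non-unit is a zero-divisor: explicitly, take b = 87/gcd = 29 ≠ 0 (mod 87); then 78·29 = 2262 = 26·87, i.e. 78·29 ≡ 0 (mod 87). So 78 is a zero-divisor.

Final answer: YES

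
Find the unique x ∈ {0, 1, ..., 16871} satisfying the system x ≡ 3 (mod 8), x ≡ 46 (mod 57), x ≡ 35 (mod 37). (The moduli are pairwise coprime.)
The moduli 8, 57, 37 are pairwise coprime, so by the CRT there is a unique solution mod 8·57·37 = 16872.
Solve by successive substitution. Start with x ≡ 3 (mod 8).
  Combine with x ≡ 46 (mod 57): write x = 3 + 8·t and require 3 + 8·t ≡ 46 (mod 57), i.e. 8·t ≡ 46 − 3 ≡ 43 (mod 57). Since 8^(−1) ≡ 50 (mod 57), t ≡ 50·43 ≡ 41 (mod 57). So x ≡ 3 + 8·41 = 331 (mod 456).
  Combine with x ≡ 35 (mod 37): write x = 331 + 456·t and require 331 + 456·t ≡ 35 (mod 37), i.e. 456·t ≡ 35 − 331 ≡ 0 (mod 37). Since 456^(−1) ≡ 34 (mod 37) (456 ≡ 12 (mod 37)), t ≡ 34·0 ≡ 0 (mod 37). So x ≡ 331 + 456·0 = 331 (mod 16872).
Unique solution in [0, 16872): x = 331.

Final answer: x ≡ 331 (mod 16872); the representative in [0, 16872) is 331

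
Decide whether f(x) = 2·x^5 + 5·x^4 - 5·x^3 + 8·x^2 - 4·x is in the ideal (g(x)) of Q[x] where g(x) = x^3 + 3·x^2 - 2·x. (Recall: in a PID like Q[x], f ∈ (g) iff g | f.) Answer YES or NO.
YES

In Q[x] the ideal (g) consists of all multiples of g, so f ∈ (g) iff g | f, i.e. iff the remainder of f on division by g is 0. Divide f by g (g is monic, so eliminate the leading term of the running remainder at each step):
  leading term 2·x^5: subtract (2·x^2)·g(x) = 2·x^5 + 6·x^4 - 4·x^3, leaving -x^4 - x^3 + 8·x^2 - 4·x
  leading term -x^4: subtract (-x)·g(x) = -x^4 - 3·x^3 + 2·x^2, leaving 2·x^3 + 6·x^2 - 4·x
  leading term 2·x^3: subtract (2)·g(x) = 2·x^3 + 6·x^2 - 4·x, leaving 0
The remainder is 0, so f(x) = g(x) · h(x) with h(x) = 2·x^2 - x + 2. Hence g | f, i.e. f ∈ (g).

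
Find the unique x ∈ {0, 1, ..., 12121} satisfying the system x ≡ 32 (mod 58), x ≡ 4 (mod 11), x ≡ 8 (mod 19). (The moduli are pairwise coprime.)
x ≡ 10762 (mod 12122); the representative in [0, 12122) is 10762

The moduli 58, 11, 19 are pairwise coprime, so by the CRT there is a unique solution mod 58·11·19 = 12122.
Solve by successive substitution. Start with x ≡ 32 (mod 58).
  Combine with x ≡ 4 (mod 11): write x = 32 + 58·t and require 32 + 58·t ≡ 4 (mod 11), i.e. 58·t ≡ 4 − 32 ≡ 5 (mod 11). Since 58^(−1) ≡ 4 (mod 11) (58 ≡ 3 (mod 11)), t ≡ 4·5 ≡ 9 (mod 11). So x ≡ 32 + 58·9 = 554 (mod 638).
  Combine with x ≡ 8 (mod 19): write x = 554 + 638·t and require 554 + 638·t ≡ 8 (mod 19), i.e. 638·t ≡ 8 − 554 ≡ 5 (mod 19). Since 638^(−1) ≡ 7 (mod 19) (638 ≡ 11 (mod 19)), t ≡ 7·5 ≡ 16 (mod 19). So x ≡ 554 + 638·16 = 10762 (mod 12122).
Unique solution in [0, 12122): x = 10762.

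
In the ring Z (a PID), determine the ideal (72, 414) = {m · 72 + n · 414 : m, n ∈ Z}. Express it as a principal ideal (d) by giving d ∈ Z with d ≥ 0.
(72, 414) = (18); d = 18

In the PID Z, (a, b) is generated by gcd(a, b). Compute gcd(414, 72) with the extended Euclidean algorithm, tracking rows (r, s, t) with s·414 + t·72 = r:
  row A: (414, 1, 0)   [1·414 + 0·72 = 414]
  row B: (72, 0, 1)   [0·414 + 1·72 = 72]
  414 = 5·72 + 54   → row C = row A − 5·row B = (54, 1, −5)   [check: 1·414 − 5·72 = 54]
  72 = 1·54 + 18   → row D = row B − 1·row C = (18, −1, 6)   [check: −1·414 + 6·72 = 18]
  54 = 3·18 + 0   → remainder 0, stop. gcd = 18 (last nonzero row D).
So gcd(72, 414) = 18, with Bézout identity −1·414 + 6·72 = 18. Containment (⊇): the Bézout identity exhibits 18 as an element of (72, 414), giving (18) ⊆ (72, 414). Containment (⊆): since 18 | 72 and 18 | 414 (72 = 18·4, 414 = 18·23), every Z-linear combination of 72 and 414 is divisible by 18, so (72, 414) ⊆ (18). Therefore (72, 414) = (18), d = 18.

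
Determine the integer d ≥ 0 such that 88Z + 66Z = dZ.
In the PID Z, (a, b) is generated by gcd(a, b). Compute gcd(88, 66) with the extended Euclidean algorithm, tracking rows (r, s, t) with s·88 + t·66 = r:
  row A: (88, 1, 0)   [1·88 + 0·66 = 88]
  row B: (66, 0, 1)   [0·88 + 1·66 = 66]
  88 = 1·66 + 22   → row C = row A − 1·row B = (22, 1, −1)   [check: 1·88 − 1·66 = 22]
  66 = 3·22 + 0   → remainder 0, stop. gcd = 22 (last nonzero row C).
So gcd(88, 66) = 22, with Bézout identity 1·88 − 1·66 = 22. Containment (⊇): the Bézout identity exhibits 22 as an element of (88, 66), giving (22) ⊆ (88, 66). Containment (⊆): since 22 | 88 and 22 | 66 (88 = 22·4, 66 = 22·3), every Z-linear combination of 88 and 66 is divisible by 22, so (88, 66) ⊆ (22). Therefore (88, 66) = (22), d = 22.

Final answer: (88, 66) = (22); d = 22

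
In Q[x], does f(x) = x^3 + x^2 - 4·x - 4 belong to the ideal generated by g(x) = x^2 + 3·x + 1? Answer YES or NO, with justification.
NO

In Q[x] the ideal (g) consists of all multiples of g, so f ∈ (g) iff g | f, i.e. iff the remainder of f on division by g is 0. Divide f by g (g is monic, so eliminate the leading term of the running remainder at each step):
  leading term x^3: subtract (x)·g(x) = x^3 + 3·x^2 + x, leaving -2·x^2 - 5·x - 4
  leading term -2·x^2: subtract (-2)·g(x) = -2·x^2 - 6·x - 2, leaving x - 2
The remainder r(x) = x - 2 ≠ 0 (and deg r < deg g), so g ∤ f, i.e. f ∉ (g).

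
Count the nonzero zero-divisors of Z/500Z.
In Z/500Z each nonzero element is either a unit (gcd with 500 is 1) or a zero-divisor (gcd > 1). The number of units is φ(500): factorise 500 = 2^2 · 5^3, so φ(500) = (2^2 − 2^1) · (5^3 − 5^2) = 2 · 100 = 200. The nonzero elements number 500 − 1 = 499. Hence the nonzero zero-divisors number 499 − 200 = 299.

Final answer: Z/500Z has 299 nonzero zero-divisors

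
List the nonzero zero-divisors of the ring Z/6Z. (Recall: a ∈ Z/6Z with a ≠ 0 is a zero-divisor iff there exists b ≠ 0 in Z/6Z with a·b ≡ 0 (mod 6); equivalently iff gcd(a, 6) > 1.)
nonzero zero-divisors of Z/6Z = {2, 3, 4}

An element a ∈ Z/6Z (with a ≠ 0) is a zero-divisor iff gcd(a, 6) > 1 (because a is a unit precisely when gcd(a, n) = 1, and in Z/nZ every nonzero, non-unit element is a zero-divisor). Scan a = 1, ..., 5 and keep those with gcd(a, 6) > 1:
  gcd(2, 6) = 2, gcd(3, 6) = 3, gcd(4, 6) = 2.
All other a ∈ {1, ..., 5} have gcd(a, 6) = 1 and are units. So the nonzero zero-divisors are exactly the 3 values of a appearing in this scan.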